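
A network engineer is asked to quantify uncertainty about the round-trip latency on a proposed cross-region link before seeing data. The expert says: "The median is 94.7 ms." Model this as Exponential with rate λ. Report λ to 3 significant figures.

λ ≈ 0.00732

Exponential median = ln 2 / λ, so λ = ln 2 / 94.7 = 0.00732.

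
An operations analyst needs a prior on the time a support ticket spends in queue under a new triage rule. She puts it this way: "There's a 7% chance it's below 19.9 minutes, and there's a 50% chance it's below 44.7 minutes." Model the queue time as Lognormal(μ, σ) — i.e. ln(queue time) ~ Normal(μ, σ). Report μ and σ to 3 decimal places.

If T ~ Lognormal(μ,σ) then ln T ~ Normal(μ,σ), so the p-quantile of ln T is μ + z_p·σ.
ln(19.9) = 2.991 and ln(44.7) = 3.8; z_{0.07} = -1.476, z_{0.5} = 0.
σ = (3.8 − 2.991)/(0 − (-1.476)) = 0.548.
μ = 2.991 − (-1.476)·0.548 = 3.800.

μ ≈ 3.800, σ ≈ 0.548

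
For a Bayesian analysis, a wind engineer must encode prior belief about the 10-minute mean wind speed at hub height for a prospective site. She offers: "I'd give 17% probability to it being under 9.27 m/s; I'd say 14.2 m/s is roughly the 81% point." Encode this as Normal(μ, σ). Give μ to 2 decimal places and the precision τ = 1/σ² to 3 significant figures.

For Normal(μ,σ), the p-quantile is μ + z_p·σ. Here z_{0.17} = -0.9542, z_{0.81} = 0.8779.
So 9.27 = μ − 0.9542σ and 14.2 = μ + 0.8779σ.
Subtracting: σ = (14.2 − 9.27)/(0.8779 − (-0.9542)) = 2.69.
Then μ = 9.27 − (-0.9542)·2.69 = 11.84.
Precision τ = 1/σ² = 1/2.691² = 0.138.

μ = 11.84, τ = 0.138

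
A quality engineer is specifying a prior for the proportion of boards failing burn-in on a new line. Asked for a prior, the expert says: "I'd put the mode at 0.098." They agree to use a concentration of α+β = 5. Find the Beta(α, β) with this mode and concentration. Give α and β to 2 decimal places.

α = 1.29, β = 3.71

For α,β > 1 the Beta mode is (α−1)/(α+β−2). With α+β = 5, the mode is (α−1)/3.
Set (α−1)/3 = 0.098 → α = 1 + 0.098·3 = 1.29.
β = 5 − α = 3.71.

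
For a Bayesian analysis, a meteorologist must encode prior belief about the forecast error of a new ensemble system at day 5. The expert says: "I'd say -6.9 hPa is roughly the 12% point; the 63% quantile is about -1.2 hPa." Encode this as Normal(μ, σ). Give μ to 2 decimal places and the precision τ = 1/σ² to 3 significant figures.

The p-quantile of Normal(μ,σ) is μ + z_p·σ, with z_{0.12} = -1.175 and z_{0.63} = 0.3319.
Eliminate σ: μ = (z₂·x₁ − z₁·x₂)/(z₂ − z₁) = (0.3319·-6.9 − (-1.175)·-1.2)/1.507 = -2.46.
Then σ = (x₂ − x₁)/(z₂ − z₁) = (-1.2 − -6.9)/1.507 = 3.78.
Precision τ = 1/σ² = 1/3.783² = 0.0699.

μ = -2.46, τ = 0.0699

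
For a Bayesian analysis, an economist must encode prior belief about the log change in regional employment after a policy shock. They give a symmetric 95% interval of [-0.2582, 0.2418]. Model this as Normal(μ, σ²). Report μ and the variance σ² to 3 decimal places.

A symmetric 95% interval runs μ ± z·σ with z = 1.96.
Half-width = 0.25, so σ = 0.25/1.96 = 0.1276 and σ² = 0.016.
μ is the interval midpoint, -0.008.

μ = -0.008, σ² = 0.016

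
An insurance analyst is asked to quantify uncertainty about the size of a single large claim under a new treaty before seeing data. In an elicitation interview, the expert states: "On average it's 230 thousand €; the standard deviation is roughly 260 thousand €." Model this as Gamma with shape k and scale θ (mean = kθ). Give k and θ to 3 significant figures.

k ≈ 0.783, θ ≈ 294

For Gamma(k, scale θ): mean = kθ, variance = kθ², so CV = 1/√k.
CV = SD/mean = 260/230 = 1.13, hence k = 1/CV² = 0.783.
Then θ = mean/k = 230/0.783 = 294.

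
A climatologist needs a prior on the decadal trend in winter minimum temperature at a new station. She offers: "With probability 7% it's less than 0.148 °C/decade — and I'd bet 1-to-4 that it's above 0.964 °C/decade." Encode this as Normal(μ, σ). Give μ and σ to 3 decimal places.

The p-quantile of Normal(μ,σ) is μ + z_p·σ, with z_{0.07} = -1.476 and z_{0.8} = 0.8416.
Eliminate σ: μ = (z₂·x₁ − z₁·x₂)/(z₂ − z₁) = (0.8416·0.148 − (-1.476)·0.964)/2.317 = 0.668.
Then σ = (x₂ − x₁)/(z₂ − z₁) = (0.964 − 0.148)/2.317 = 0.352.

μ = 0.668, σ = 0.352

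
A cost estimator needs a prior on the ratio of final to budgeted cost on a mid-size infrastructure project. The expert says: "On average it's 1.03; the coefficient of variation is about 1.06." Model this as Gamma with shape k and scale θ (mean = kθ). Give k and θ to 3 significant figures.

For Gamma(k, scale θ): mean = kθ, variance = kθ², so CV = 1/√k.
CV = 1.06, hence k = 1/CV² = 0.89.
Then θ = mean/k = 1.03/0.89 = 1.16.

k ≈ 0.89, θ ≈ 1.16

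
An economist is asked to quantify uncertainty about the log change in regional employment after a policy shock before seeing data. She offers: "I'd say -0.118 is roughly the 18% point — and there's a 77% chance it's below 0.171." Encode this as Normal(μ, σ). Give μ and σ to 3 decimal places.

μ = 0.042, σ = 0.175

The p-quantile of Normal(μ,σ) is μ + z_p·σ, with z_{0.18} = -0.9154 and z_{0.77} = 0.7388.
Eliminate σ: μ = (z₂·x₁ − z₁·x₂)/(z₂ − z₁) = (0.7388·-0.118 − (-0.9154)·0.171)/1.654 = 0.042.
Then σ = (x₂ − x₁)/(z₂ − z₁) = (0.171 − -0.118)/1.654 = 0.175.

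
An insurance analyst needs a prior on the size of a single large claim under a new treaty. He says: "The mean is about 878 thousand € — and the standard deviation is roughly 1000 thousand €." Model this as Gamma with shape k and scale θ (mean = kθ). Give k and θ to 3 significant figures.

For Gamma(k, scale θ): mean = kθ, variance = kθ², so CV = 1/√k.
CV = SD/mean = 1000/878 = 1.139, hence k = 1/CV² = 0.771.
Then θ = mean/k = 878/0.771 = 1140.

k ≈ 0.771, θ ≈ 1140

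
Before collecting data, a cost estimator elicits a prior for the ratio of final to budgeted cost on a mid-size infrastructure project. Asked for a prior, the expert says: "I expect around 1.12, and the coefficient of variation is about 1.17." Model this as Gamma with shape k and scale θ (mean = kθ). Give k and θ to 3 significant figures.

For Gamma(k, scale θ): mean = kθ, variance = kθ², so CV = 1/√k.
CV = 1.17, hence k = 1/CV² = 0.731.
Then θ = mean/k = 1.12/0.731 = 1.53.

k ≈ 0.731, θ ≈ 1.53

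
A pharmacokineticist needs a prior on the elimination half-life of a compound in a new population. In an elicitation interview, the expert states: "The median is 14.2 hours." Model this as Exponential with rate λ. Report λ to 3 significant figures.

Exponential median = ln 2 / λ, so λ = ln 2 / 14.2 = 0.0488.

λ ≈ 0.0488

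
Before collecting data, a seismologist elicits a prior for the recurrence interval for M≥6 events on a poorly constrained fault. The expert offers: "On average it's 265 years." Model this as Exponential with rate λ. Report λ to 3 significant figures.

Exponential mean = 1/λ, so λ = 1/265.0 = 0.00377.

λ ≈ 0.00377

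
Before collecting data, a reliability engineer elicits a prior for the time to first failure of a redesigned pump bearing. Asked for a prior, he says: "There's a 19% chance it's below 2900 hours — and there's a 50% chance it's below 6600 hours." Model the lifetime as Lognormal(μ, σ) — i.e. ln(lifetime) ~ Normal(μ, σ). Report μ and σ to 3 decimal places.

μ ≈ 8.795, σ ≈ 0.937

If T ~ Lognormal(μ,σ) then ln T ~ Normal(μ,σ), so the p-quantile of ln T is μ + z_p·σ.
ln(2900) = 7.972 and ln(6600) = 8.795; z_{0.19} = -0.8779, z_{0.5} = 0.
σ = (8.795 − 7.972)/(0 − (-0.8779)) = 0.937.
μ = 7.972 − (-0.8779)·0.937 = 8.795.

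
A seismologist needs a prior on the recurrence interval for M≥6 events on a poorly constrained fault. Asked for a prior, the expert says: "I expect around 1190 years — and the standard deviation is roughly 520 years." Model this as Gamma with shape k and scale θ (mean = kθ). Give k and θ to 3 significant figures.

For Gamma(k, scale θ): mean = kθ, variance = kθ², so CV = 1/√k.
CV = SD/mean = 520/1190 = 0.437, hence k = 1/CV² = 5.24.
Then θ = mean/k = 1190/5.24 = 227.

k ≈ 5.24, θ ≈ 227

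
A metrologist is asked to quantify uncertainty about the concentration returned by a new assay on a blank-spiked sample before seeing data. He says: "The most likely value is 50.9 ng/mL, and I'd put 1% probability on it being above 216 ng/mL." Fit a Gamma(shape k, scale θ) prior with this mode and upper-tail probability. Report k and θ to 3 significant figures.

Gamma(k,θ) with k>1 has mode (k−1)θ, so θ = 50.9/(k−1).
Need P(X < 216) = 0.99 with θ tied to k this way. Start at k = 2, θ = 50.9: P(X<216) ≈ 0.925.
Too low — raise k to concentrate. Iterating converges to k ≈ 2.97.
Then θ = 50.9/(2.97−1) ≈ 25.9.

k ≈ 2.97, θ ≈ 25.9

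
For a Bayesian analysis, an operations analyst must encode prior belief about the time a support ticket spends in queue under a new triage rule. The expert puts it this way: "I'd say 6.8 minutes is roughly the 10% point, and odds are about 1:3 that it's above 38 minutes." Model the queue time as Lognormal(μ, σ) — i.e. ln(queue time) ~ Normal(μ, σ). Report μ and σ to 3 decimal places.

If T ~ Lognormal(μ,σ) then ln T ~ Normal(μ,σ), so the p-quantile of ln T is μ + z_p·σ.
ln(6.8) = 1.917 and ln(38) = 3.638; z_{0.1} = -1.282, z_{0.75} = 0.6745.
σ = (3.638 − 1.917)/(0.6745 − (-1.282)) = 0.880.
μ = 1.917 − (-1.282)·0.880 = 3.044.

μ ≈ 3.044, σ ≈ 0.880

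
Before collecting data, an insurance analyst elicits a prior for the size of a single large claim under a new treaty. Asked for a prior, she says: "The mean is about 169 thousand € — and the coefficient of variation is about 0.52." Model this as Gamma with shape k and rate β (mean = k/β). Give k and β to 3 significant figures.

k ≈ 3.7, β ≈ 0.0219

For Gamma(k, rate β): mean = k/β, variance = k/β², so CV = 1/√k.
CV = 0.52, hence k = 1/CV² = 3.7.
Then β = k/mean = 3.7/169 = 0.0219.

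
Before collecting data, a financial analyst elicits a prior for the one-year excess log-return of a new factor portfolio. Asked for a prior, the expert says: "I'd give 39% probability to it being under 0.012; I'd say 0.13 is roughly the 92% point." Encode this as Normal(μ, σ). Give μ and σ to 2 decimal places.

For Normal(μ,σ), the p-quantile is μ + z_p·σ. Here z_{0.39} = -0.2793, z_{0.92} = 1.405.
So 0.012 = μ − 0.2793σ and 0.13 = μ + 1.405σ.
Subtracting: σ = (0.13 − 0.012)/(1.405 − (-0.2793)) = 0.07.
Then μ = 0.012 − (-0.2793)·0.07 = 0.03.

μ = 0.03, σ = 0.07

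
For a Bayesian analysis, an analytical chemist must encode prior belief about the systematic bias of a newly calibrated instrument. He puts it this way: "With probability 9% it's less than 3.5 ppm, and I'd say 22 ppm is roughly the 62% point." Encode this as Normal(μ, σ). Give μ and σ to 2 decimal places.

μ = 18.57, σ = 11.24

The p-quantile of Normal(μ,σ) is μ + z_p·σ, with z_{0.09} = -1.341 and z_{0.62} = 0.3055.
Eliminate σ: μ = (z₂·x₁ − z₁·x₂)/(z₂ − z₁) = (0.3055·3.5 − (-1.341)·22)/1.646 = 18.57.
Then σ = (x₂ − x₁)/(z₂ − z₁) = (22 − 3.5)/1.646 = 11.24.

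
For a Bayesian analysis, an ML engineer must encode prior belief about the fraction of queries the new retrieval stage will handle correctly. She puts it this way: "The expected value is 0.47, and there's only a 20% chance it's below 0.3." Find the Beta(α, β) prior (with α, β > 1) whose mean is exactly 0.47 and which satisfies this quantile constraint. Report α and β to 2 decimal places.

α ≈ 2.94, β ≈ 3.32

With mean 0.47 fixed, write α = 0.47s, β = 0.53s where s = α+β.
Need P(θ < 0.3) = 0.2 under Beta(0.47s, 0.53s). Normal approximation: (q−m)/√(m(1−m)/s) ≈ z_{0.2} = -0.842, so s ≈ 0.47·0.53·(-0.842)²/(0.3−0.47)² = 6.1.
At s = 6.1: P(θ<0.3) ≈ 0.203. Adjusting to match 0.2 gives s ≈ 6.26.
So α = 0.47·6.26 ≈ 2.94, β = 0.53·6.26 ≈ 3.32.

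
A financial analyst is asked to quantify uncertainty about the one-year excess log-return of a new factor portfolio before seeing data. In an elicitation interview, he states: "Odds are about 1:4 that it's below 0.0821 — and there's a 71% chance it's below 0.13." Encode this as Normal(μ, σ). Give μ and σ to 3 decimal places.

μ = 0.111, σ = 0.034

For Normal(μ,σ), the p-quantile is μ + z_p·σ. Here z_{0.2} = -0.8416, z_{0.71} = 0.5534.
So 0.0821 = μ − 0.8416σ and 0.13 = μ + 0.5534σ.
Subtracting: σ = (0.13 − 0.0821)/(0.5534 − (-0.8416)) = 0.034.
Then μ = 0.0821 − (-0.8416)·0.034 = 0.111.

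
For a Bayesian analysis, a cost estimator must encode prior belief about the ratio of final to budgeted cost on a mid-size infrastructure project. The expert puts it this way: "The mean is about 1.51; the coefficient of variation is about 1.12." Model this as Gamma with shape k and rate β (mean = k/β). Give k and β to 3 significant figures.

For Gamma(k, rate β): mean = k/β, variance = k/β², so CV = 1/√k.
CV = 1.12, hence k = 1/CV² = 0.797.
Then β = k/mean = 0.797/1.51 = 0.528.

k ≈ 0.797, β ≈ 0.528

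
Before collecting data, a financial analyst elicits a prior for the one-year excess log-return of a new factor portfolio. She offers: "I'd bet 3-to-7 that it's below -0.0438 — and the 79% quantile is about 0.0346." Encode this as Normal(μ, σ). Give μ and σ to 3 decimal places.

The p-quantile of Normal(μ,σ) is μ + z_p·σ, with z_{0.3} = -0.5244 and z_{0.79} = 0.8064.
Eliminate σ: μ = (z₂·x₁ − z₁·x₂)/(z₂ − z₁) = (0.8064·-0.0438 − (-0.5244)·0.0346)/1.331 = -0.013.
Then σ = (x₂ − x₁)/(z₂ − z₁) = (0.0346 − -0.0438)/1.331 = 0.059.

μ = -0.013, σ = 0.059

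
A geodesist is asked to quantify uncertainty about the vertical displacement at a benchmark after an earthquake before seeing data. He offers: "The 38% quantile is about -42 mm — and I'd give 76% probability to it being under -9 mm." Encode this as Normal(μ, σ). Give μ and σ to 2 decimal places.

μ = -32.04, σ = 32.62

For Normal(μ,σ), the p-quantile is μ + z_p·σ. Here z_{0.38} = -0.3055, z_{0.76} = 0.7063.
So -42 = μ − 0.3055σ and -9 = μ + 0.7063σ.
Subtracting: σ = (-9 − -42)/(0.7063 − (-0.3055)) = 32.62.
Then μ = -42 − (-0.3055)·32.62 = -32.04.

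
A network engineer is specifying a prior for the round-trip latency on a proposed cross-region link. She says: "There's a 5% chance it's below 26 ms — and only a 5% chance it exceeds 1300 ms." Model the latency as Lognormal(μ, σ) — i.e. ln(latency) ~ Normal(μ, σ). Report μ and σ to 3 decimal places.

μ ≈ 5.214, σ ≈ 1.189

If T ~ Lognormal(μ,σ) then ln T ~ Normal(μ,σ), so the p-quantile of ln T is μ + z_p·σ.
ln(26) = 3.258 and ln(1300) = 7.17; z_{0.05} = -1.645, z_{0.95} = 1.645.
σ = (7.17 − 3.258)/(1.645 − (-1.645)) = 1.189.
μ = 3.258 − (-1.645)·1.189 = 5.214.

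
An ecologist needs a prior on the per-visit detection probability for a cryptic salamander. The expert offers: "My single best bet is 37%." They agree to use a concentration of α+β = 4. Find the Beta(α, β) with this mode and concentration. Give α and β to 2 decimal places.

For α,β > 1 the Beta mode is (α−1)/(α+β−2). With α+β = 4, the mode is (α−1)/2.
Set (α−1)/2 = 0.37 → α = 1 + 0.37·2 = 1.74.
β = 4 − α = 2.26.

α = 1.74, β = 2.26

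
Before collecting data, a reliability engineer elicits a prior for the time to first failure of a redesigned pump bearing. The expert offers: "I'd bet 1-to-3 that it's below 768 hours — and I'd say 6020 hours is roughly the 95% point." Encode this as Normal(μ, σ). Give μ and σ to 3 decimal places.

The p-quantile of Normal(μ,σ) is μ + z_p·σ, with z_{0.25} = -0.6745 and z_{0.95} = 1.645.
Eliminate σ: μ = (z₂·x₁ − z₁·x₂)/(z₂ − z₁) = (1.645·768 − (-0.6745)·6020)/2.319 = 2295.338.
Then σ = (x₂ − x₁)/(z₂ − z₁) = (6020 − 768)/2.319 = 2264.434.

μ = 2295.338, σ = 2264.434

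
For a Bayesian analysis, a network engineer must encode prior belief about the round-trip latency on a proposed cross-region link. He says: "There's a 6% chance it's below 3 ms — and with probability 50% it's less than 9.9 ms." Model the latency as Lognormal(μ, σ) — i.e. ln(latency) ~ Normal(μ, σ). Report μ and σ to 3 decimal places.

μ ≈ 2.293, σ ≈ 0.768

If T ~ Lognormal(μ,σ) then ln T ~ Normal(μ,σ), so the p-quantile of ln T is μ + z_p·σ.
ln(3) = 1.099 and ln(9.9) = 2.293; z_{0.06} = -1.555, z_{0.5} = 0.
σ = (2.293 − 1.099)/(0 − (-1.555)) = 0.768.
μ = 1.099 − (-1.555)·0.768 = 2.293.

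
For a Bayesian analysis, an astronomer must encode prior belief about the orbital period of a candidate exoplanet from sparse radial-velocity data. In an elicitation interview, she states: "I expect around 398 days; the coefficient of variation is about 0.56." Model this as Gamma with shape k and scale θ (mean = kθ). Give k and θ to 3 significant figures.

For Gamma(k, scale θ): mean = kθ, variance = kθ², so CV = 1/√k.
CV = 0.56, hence k = 1/CV² = 3.19.
Then θ = mean/k = 398/3.19 = 125.

k ≈ 3.19, θ ≈ 125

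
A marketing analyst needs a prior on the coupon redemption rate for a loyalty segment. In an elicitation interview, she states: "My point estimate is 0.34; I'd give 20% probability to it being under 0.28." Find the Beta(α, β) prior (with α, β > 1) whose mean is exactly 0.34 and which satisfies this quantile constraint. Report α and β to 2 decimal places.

α ≈ 15.34, β ≈ 29.79

With mean 0.34 fixed, write α = 0.34s, β = 0.66s where s = α+β.
Need P(θ < 0.28) = 0.2 under Beta(0.34s, 0.66s). Normal approximation: (q−m)/√(m(1−m)/s) ≈ z_{0.2} = -0.842, so s ≈ 0.34·0.66·(-0.842)²/(0.28−0.34)² = 44.2.
At s = 44.2: P(θ<0.28) ≈ 0.203. Adjusting to match 0.2 gives s ≈ 45.13.
So α = 0.34·45.13 ≈ 15.34, β = 0.66·45.13 ≈ 29.79.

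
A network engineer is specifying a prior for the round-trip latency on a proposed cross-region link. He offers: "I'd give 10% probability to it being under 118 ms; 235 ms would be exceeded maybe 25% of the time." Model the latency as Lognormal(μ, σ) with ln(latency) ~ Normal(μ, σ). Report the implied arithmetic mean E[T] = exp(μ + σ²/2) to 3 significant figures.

If T ~ Lognormal(μ,σ) then ln T ~ Normal(μ,σ), so the p-quantile of ln T is μ + z_p·σ.
ln(118) = 4.771 and ln(235) = 5.46; z_{0.1} = -1.282, z_{0.75} = 0.6745.
σ = (5.46 − 4.771)/(0.6745 − (-1.282)) = 0.352.
μ = 4.771 − (-1.282)·0.352 = 5.222.
E[T] = exp(μ + σ²/2) = exp(5.222 + 0.0620) = 197 ms.

E[T] ≈ 197 ms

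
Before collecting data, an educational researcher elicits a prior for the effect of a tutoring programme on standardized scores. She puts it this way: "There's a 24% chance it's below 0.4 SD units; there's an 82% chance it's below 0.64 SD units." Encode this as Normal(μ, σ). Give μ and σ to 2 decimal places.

For Normal(μ,σ), the p-quantile is μ + z_p·σ. Here z_{0.24} = -0.7063, z_{0.82} = 0.9154.
So 0.4 = μ − 0.7063σ and 0.64 = μ + 0.9154σ.
Subtracting: σ = (0.64 − 0.4)/(0.9154 − (-0.7063)) = 0.15.
Then μ = 0.4 − (-0.7063)·0.15 = 0.50.

μ = 0.50, σ = 0.15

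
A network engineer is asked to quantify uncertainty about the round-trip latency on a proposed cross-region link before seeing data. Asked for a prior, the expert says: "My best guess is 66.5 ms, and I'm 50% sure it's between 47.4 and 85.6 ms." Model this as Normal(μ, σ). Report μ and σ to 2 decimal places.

A symmetric 50% interval runs μ ± z·σ with z = 0.6745.
Half-width = 19.1, so σ = 19.1/0.6745 = 28.32.
μ is the stated best guess, 66.50.

μ = 66.50, σ = 28.32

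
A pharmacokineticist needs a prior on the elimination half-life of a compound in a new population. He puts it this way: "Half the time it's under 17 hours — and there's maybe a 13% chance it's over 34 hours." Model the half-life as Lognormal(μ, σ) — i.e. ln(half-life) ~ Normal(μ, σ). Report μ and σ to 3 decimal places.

μ ≈ 2.833, σ ≈ 0.615

If T ~ Lognormal(μ,σ) then ln T ~ Normal(μ,σ), so the p-quantile of ln T is μ + z_p·σ.
ln(17) = 2.833 and ln(34) = 3.526; z_{0.5} = 0, z_{0.87} = 1.126.
σ = (3.526 − 2.833)/(1.126 − (0)) = 0.615.
μ = 2.833 − (0)·0.615 = 2.833.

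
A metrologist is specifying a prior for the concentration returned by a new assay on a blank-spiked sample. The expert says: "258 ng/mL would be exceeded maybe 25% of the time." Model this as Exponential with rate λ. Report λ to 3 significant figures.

λ ≈ 0.00537

P(T > 258.0) = e^(−λ·258.0) = 0.25, so λ = −ln(0.25)/258.0 = 0.00537.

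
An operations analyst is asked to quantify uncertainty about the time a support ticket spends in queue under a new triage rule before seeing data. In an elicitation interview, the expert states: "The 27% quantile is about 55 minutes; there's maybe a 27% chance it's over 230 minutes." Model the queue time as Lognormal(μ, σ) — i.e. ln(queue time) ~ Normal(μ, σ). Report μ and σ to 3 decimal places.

If T ~ Lognormal(μ,σ) then ln T ~ Normal(μ,σ), so the p-quantile of ln T is μ + z_p·σ.
ln(55) = 4.007 and ln(230) = 5.438; z_{0.27} = -0.6128, z_{0.73} = 0.6128.
σ = (5.438 − 4.007)/(0.6128 − (-0.6128)) = 1.167.
μ = 4.007 − (-0.6128)·1.167 = 4.723.

μ ≈ 4.723, σ ≈ 1.167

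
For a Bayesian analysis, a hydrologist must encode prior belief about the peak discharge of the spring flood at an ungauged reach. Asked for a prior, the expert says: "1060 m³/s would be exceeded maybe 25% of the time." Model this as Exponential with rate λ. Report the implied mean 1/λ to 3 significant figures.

mean ≈ 765 m³/s

P(T > 1060.0) = e^(−λ·1060.0) = 0.25, so λ = −ln(0.25)/1060.0 = 0.00131.
Mean = 1/λ = 765 m³/s.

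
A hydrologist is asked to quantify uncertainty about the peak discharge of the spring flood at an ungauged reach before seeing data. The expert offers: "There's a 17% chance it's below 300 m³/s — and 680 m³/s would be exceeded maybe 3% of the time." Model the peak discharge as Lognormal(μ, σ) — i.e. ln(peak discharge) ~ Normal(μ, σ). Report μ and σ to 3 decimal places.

If T ~ Lognormal(μ,σ) then ln T ~ Normal(μ,σ), so the p-quantile of ln T is μ + z_p·σ.
ln(300) = 5.704 and ln(680) = 6.522; z_{0.17} = -0.9542, z_{0.97} = 1.881.
σ = (6.522 − 5.704)/(1.881 − (-0.9542)) = 0.289.
μ = 5.704 − (-0.9542)·0.289 = 5.979.

μ ≈ 5.979, σ ≈ 0.289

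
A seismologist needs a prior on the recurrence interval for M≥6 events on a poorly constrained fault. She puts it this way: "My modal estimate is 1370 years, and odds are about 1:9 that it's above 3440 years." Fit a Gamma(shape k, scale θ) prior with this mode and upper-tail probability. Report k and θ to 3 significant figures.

k ≈ 3.27, θ ≈ 605

Gamma(k,θ) with k>1 has mode (k−1)θ, so θ = 1370/(k−1).
Need P(X < 3440) = 0.9 with θ tied to k this way. Start at k = 2, θ = 1370: P(X<3440) ≈ 0.715.
Too low — raise k to concentrate. Iterating converges to k ≈ 3.27.
Then θ = 1370/(3.27−1) ≈ 605.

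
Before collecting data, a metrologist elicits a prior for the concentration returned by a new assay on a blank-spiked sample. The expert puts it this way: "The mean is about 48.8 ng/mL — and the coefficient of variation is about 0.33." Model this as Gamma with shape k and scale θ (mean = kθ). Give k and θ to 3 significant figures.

For Gamma(k, scale θ): mean = kθ, variance = kθ², so CV = 1/√k.
CV = 0.33, hence k = 1/CV² = 9.18.
Then θ = mean/k = 48.8/9.18 = 5.31.

k ≈ 9.18, θ ≈ 5.31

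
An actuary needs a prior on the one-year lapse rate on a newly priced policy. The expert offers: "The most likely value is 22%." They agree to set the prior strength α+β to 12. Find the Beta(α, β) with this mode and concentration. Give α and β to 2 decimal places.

α = 3.20, β = 8.80

For α,β > 1 the Beta mode is (α−1)/(α+β−2). With α+β = 12, the mode is (α−1)/10.
Set (α−1)/10 = 0.22 → α = 1 + 0.22·10 = 3.20.
β = 12 − α = 8.80.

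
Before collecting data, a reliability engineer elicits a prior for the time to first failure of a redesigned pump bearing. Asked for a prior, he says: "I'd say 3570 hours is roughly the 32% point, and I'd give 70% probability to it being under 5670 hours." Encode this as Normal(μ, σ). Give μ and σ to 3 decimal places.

μ = 4559.989, σ = 2116.724

The p-quantile of Normal(μ,σ) is μ + z_p·σ, with z_{0.32} = -0.4677 and z_{0.7} = 0.5244.
Eliminate σ: μ = (z₂·x₁ − z₁·x₂)/(z₂ − z₁) = (0.5244·3570 − (-0.4677)·5670)/0.9921 = 4559.989.
Then σ = (x₂ − x₁)/(z₂ − z₁) = (5670 − 3570)/0.9921 = 2116.724.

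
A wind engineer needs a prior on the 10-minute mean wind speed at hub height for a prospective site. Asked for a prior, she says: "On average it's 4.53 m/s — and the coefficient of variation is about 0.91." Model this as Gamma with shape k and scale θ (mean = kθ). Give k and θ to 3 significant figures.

For Gamma(k, scale θ): mean = kθ, variance = kθ², so CV = 1/√k.
CV = 0.91, hence k = 1/CV² = 1.21.
Then θ = mean/k = 4.53/1.21 = 3.75.

k ≈ 1.21, θ ≈ 3.75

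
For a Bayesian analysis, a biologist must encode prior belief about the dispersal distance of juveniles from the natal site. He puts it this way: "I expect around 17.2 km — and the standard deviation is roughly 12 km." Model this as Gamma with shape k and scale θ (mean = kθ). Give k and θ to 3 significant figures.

k ≈ 2.05, θ ≈ 8.37

For Gamma(k, scale θ): mean = kθ, variance = kθ², so CV = 1/√k.
CV = SD/mean = 12/17.2 = 0.6977, hence k = 1/CV² = 2.05.
Then θ = mean/k = 17.2/2.05 = 8.37.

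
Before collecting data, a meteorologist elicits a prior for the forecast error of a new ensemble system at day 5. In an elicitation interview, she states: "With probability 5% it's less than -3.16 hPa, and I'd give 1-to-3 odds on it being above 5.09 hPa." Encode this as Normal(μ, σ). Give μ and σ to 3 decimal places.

The p-quantile of Normal(μ,σ) is μ + z_p·σ, with z_{0.05} = -1.645 and z_{0.75} = 0.6745.
Eliminate σ: μ = (z₂·x₁ − z₁·x₂)/(z₂ − z₁) = (0.6745·-3.16 − (-1.645)·5.09)/2.319 = 2.691.
Then σ = (x₂ − x₁)/(z₂ − z₁) = (5.09 − -3.16)/2.319 = 3.557.

μ = 2.691, σ = 3.557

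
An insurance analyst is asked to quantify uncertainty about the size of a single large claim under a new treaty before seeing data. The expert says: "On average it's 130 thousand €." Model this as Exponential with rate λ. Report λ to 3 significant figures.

Exponential mean = 1/λ, so λ = 1/130.0 = 0.00769.

λ ≈ 0.00769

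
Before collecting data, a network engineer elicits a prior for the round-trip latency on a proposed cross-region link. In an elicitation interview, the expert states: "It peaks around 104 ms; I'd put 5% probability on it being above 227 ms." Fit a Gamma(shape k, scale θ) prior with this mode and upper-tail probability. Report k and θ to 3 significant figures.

Gamma(k,θ) with k>1 has mode (k−1)θ, so θ = 104/(k−1).
Need P(X < 227) = 0.95 with θ tied to k this way. Start at k = 2, θ = 104: P(X<227) ≈ 0.641.
Too low — raise k to concentrate. Iterating converges to k ≈ 5.52.
Then θ = 104/(5.52−1) ≈ 23.

k ≈ 5.52, θ ≈ 23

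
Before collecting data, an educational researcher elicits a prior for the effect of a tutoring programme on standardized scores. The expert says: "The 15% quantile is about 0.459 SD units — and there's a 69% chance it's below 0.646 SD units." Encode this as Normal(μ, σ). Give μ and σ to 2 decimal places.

For Normal(μ,σ), the p-quantile is μ + z_p·σ. Here z_{0.15} = -1.036, z_{0.69} = 0.4959.
So 0.459 = μ − 1.036σ and 0.646 = μ + 0.4959σ.
Subtracting: σ = (0.646 − 0.459)/(0.4959 − (-1.036)) = 0.12.
Then μ = 0.459 − (-1.036)·0.12 = 0.59.

μ = 0.59, σ = 0.12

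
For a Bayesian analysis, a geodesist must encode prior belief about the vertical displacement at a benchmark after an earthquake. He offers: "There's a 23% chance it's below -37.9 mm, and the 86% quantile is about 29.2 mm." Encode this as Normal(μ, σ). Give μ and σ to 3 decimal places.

The p-quantile of Normal(μ,σ) is μ + z_p·σ, with z_{0.23} = -0.7388 and z_{0.86} = 1.08.
Eliminate σ: μ = (z₂·x₁ − z₁·x₂)/(z₂ − z₁) = (1.08·-37.9 − (-0.7388)·29.2)/1.819 = -10.648.
Then σ = (x₂ − x₁)/(z₂ − z₁) = (29.2 − -37.9)/1.819 = 36.885.

μ = -10.648, σ = 36.885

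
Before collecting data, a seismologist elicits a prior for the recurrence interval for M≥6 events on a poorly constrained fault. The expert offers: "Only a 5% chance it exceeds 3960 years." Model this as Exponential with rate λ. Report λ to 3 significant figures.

P(T > 3960.0) = e^(−λ·3960.0) = 0.05, so λ = −ln(0.05)/3960.0 = 0.000756.

λ ≈ 0.000756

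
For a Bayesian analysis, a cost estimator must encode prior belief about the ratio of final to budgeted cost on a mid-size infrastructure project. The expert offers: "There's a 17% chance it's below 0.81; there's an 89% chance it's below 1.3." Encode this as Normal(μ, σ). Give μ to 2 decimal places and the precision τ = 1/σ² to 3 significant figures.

For Normal(μ,σ), the p-quantile is μ + z_p·σ. Here z_{0.17} = -0.9542, z_{0.89} = 1.227.
So 0.81 = μ − 0.9542σ and 1.3 = μ + 1.227σ.
Subtracting: σ = (1.3 − 0.81)/(1.227 − (-0.9542)) = 0.22.
Then μ = 0.81 − (-0.9542)·0.22 = 1.02.
Precision τ = 1/σ² = 1/0.2247² = 19.8.

μ = 1.02, τ = 19.8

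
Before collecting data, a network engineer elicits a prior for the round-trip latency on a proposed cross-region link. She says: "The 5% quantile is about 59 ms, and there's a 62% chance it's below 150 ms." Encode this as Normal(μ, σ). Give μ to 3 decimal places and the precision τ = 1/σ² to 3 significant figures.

μ = 135.747, τ = 0.000459

The p-quantile of Normal(μ,σ) is μ + z_p·σ, with z_{0.05} = -1.645 and z_{0.62} = 0.3055.
Eliminate σ: μ = (z₂·x₁ − z₁·x₂)/(z₂ − z₁) = (0.3055·59 − (-1.645)·150)/1.95 = 135.747.
Then σ = (x₂ − x₁)/(z₂ − z₁) = (150 − 59)/1.95 = 46.659.
Precision τ = 1/σ² = 1/46.66² = 0.000459.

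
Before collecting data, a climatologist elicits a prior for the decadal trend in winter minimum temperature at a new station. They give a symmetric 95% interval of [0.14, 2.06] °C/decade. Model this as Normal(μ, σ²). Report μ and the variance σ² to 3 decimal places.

μ = 1.100, σ² = 0.240

A symmetric 95% interval runs μ ± z·σ with z = 1.96.
Half-width = 0.96, so σ = 0.96/1.96 = 0.4898 and σ² = 0.240.
μ is the interval midpoint, 1.100.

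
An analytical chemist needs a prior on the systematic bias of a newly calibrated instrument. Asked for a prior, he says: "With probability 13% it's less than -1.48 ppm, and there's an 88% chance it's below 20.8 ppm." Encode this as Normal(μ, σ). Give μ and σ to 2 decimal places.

μ = 9.42, σ = 9.68

The p-quantile of Normal(μ,σ) is μ + z_p·σ, with z_{0.13} = -1.126 and z_{0.88} = 1.175.
Eliminate σ: μ = (z₂·x₁ − z₁·x₂)/(z₂ − z₁) = (1.175·-1.48 − (-1.126)·20.8)/2.301 = 9.42.
Then σ = (x₂ − x₁)/(z₂ − z₁) = (20.8 − -1.48)/2.301 = 9.68.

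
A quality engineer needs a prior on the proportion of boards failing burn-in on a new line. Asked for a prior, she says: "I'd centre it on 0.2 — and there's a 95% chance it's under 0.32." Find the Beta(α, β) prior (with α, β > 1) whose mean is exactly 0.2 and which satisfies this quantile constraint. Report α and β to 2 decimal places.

With mean 0.2 fixed, write α = 0.2s, β = 0.8s where s = α+β.
Need P(θ < 0.32) = 0.95 under Beta(0.2s, 0.8s). Normal approximation: (q−m)/√(m(1−m)/s) ≈ z_{0.95} = 1.64, so s ≈ 0.2·0.8·(1.64)²/(0.32−0.2)² = 30.1.
At s = 30.1: P(θ<0.32) ≈ 0.939. Adjusting to match 0.95 gives s ≈ 34.37.
So α = 0.2·34.37 ≈ 6.87, β = 0.8·34.37 ≈ 27.50.

α ≈ 6.87, β ≈ 27.50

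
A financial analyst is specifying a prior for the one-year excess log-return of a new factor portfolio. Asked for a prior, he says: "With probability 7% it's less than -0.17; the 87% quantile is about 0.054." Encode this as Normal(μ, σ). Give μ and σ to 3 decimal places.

μ = -0.043, σ = 0.086

The p-quantile of Normal(μ,σ) is μ + z_p·σ, with z_{0.07} = -1.476 and z_{0.87} = 1.126.
Eliminate σ: μ = (z₂·x₁ − z₁·x₂)/(z₂ − z₁) = (1.126·-0.17 − (-1.476)·0.054)/2.602 = -0.043.
Then σ = (x₂ − x₁)/(z₂ − z₁) = (0.054 − -0.17)/2.602 = 0.086.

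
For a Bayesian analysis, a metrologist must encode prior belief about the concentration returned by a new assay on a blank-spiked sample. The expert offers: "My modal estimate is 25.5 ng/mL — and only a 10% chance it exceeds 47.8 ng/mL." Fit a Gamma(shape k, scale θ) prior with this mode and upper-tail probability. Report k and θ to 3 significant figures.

Gamma(k,θ) with k>1 has mode (k−1)θ, so θ = 25.5/(k−1).
Need P(X < 47.8) = 0.9 with θ tied to k this way. Start at k = 2, θ = 25.5: P(X<47.8) ≈ 0.559.
Too low — raise k to concentrate. Iterating converges to k ≈ 5.84.
Then θ = 25.5/(5.84−1) ≈ 5.27.

k ≈ 5.84, θ ≈ 5.27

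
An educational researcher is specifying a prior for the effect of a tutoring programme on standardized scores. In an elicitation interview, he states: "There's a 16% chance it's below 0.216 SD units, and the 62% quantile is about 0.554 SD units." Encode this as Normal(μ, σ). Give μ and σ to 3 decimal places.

The p-quantile of Normal(μ,σ) is μ + z_p·σ, with z_{0.16} = -0.9945 and z_{0.62} = 0.3055.
Eliminate σ: μ = (z₂·x₁ − z₁·x₂)/(z₂ − z₁) = (0.3055·0.216 − (-0.9945)·0.554)/1.3 = 0.475.
Then σ = (x₂ − x₁)/(z₂ − z₁) = (0.554 − 0.216)/1.3 = 0.260.

μ = 0.475, σ = 0.260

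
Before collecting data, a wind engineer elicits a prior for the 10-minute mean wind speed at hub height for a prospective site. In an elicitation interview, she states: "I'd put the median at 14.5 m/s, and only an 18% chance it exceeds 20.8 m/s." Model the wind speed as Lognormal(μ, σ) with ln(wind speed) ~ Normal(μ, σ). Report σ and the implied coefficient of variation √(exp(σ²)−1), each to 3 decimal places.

If T ~ Lognormal(μ,σ) then ln T ~ Normal(μ,σ), so the p-quantile of ln T is μ + z_p·σ.
ln(14.5) = 2.674 and ln(20.8) = 3.035; z_{0.5} = 0, z_{0.82} = 0.9154.
σ = (3.035 − 2.674)/(0.9154 − (0)) = 0.394.
μ = 2.674 − (0)·0.394 = 2.674.
CV = √(exp(σ²)−1) = √(exp(0.1554)−1) = 0.410.

σ ≈ 0.394, CV ≈ 0.410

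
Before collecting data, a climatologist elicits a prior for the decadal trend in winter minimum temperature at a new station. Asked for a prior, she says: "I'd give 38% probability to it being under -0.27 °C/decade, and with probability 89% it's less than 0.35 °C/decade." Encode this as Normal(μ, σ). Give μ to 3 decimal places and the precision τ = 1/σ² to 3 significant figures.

The p-quantile of Normal(μ,σ) is μ + z_p·σ, with z_{0.38} = -0.3055 and z_{0.89} = 1.227.
Eliminate σ: μ = (z₂·x₁ − z₁·x₂)/(z₂ − z₁) = (1.227·-0.27 − (-0.3055)·0.35)/1.532 = -0.146.
Then σ = (x₂ − x₁)/(z₂ − z₁) = (0.35 − -0.27)/1.532 = 0.405.
Precision τ = 1/σ² = 1/0.4047² = 6.11.

μ = -0.146, τ = 6.11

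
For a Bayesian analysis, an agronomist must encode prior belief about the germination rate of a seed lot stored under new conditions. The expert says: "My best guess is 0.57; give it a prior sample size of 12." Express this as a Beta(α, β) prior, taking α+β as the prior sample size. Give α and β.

Under the effective-sample-size interpretation, Beta(α, β) has prior mean α/(α+β) and prior sample size α+β.
So α+β = 12 and α/(α+β) = 0.57, giving α = 0.57·12 = 6.84 and β = 12 − 6.84 = 5.16.

α = 6.84, β = 5.16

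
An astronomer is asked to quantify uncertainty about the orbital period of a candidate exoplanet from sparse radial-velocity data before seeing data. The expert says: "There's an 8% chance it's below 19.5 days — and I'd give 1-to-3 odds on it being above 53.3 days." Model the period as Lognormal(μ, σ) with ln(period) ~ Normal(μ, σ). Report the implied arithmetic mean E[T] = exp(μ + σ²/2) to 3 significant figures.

E[T] ≈ 43.2 days

If T ~ Lognormal(μ,σ) then ln T ~ Normal(μ,σ), so the p-quantile of ln T is μ + z_p·σ.
ln(19.5) = 2.97 and ln(53.3) = 3.976; z_{0.08} = -1.405, z_{0.75} = 0.6745.
σ = (3.976 − 2.97)/(0.6745 − (-1.405)) = 0.484.
μ = 2.97 − (-1.405)·0.484 = 3.650.
E[T] = exp(μ + σ²/2) = exp(3.650 + 0.1169) = 43.2 days.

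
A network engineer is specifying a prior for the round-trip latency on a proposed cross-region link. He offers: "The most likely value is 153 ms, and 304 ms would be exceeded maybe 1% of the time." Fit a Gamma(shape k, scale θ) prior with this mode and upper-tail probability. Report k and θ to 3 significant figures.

k ≈ 11.4, θ ≈ 14.7

Gamma(k,θ) with k>1 has mode (k−1)θ, so θ = 153/(k−1).
Need P(X < 304) = 0.99 with θ tied to k this way. Start at k = 2, θ = 153: P(X<304) ≈ 0.590.
Too low — raise k to concentrate. Iterating converges to k ≈ 11.4.
Then θ = 153/(11.4−1) ≈ 14.7.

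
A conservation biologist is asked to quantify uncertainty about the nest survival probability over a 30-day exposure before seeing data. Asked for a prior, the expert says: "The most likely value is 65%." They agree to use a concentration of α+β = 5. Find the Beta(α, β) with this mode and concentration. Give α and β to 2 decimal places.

α = 2.95, β = 2.05

For α,β > 1 the Beta mode is (α−1)/(α+β−2). With α+β = 5, the mode is (α−1)/3.
Set (α−1)/3 = 0.65 → α = 1 + 0.65·3 = 2.95.
β = 5 − α = 2.05.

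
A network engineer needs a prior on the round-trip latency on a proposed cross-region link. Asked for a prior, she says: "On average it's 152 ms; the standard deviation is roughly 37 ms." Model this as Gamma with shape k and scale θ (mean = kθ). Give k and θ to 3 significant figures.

k ≈ 16.9, θ ≈ 9.01

For Gamma(k, scale θ): mean = kθ, variance = kθ², so CV = 1/√k.
CV = SD/mean = 37/152 = 0.2434, hence k = 1/CV² = 16.9.
Then θ = mean/k = 152/16.9 = 9.01.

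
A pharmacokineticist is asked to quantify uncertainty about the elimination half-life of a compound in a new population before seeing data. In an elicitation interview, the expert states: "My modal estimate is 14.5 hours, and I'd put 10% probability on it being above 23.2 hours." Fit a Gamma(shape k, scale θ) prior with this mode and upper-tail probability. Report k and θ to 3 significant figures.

k ≈ 9.5, θ ≈ 1.7

Gamma(k,θ) with k>1 has mode (k−1)θ, so θ = 14.5/(k−1).
Need P(X < 23.2) = 0.9 with θ tied to k this way. Start at k = 2, θ = 14.5: P(X<23.2) ≈ 0.475.
Too low — raise k to concentrate. Iterating converges to k ≈ 9.5.
Then θ = 14.5/(9.5−1) ≈ 1.7.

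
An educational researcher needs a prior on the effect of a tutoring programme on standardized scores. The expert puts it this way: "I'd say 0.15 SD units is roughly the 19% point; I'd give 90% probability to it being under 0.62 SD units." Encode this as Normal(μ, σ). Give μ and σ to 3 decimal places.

The p-quantile of Normal(μ,σ) is μ + z_p·σ, with z_{0.19} = -0.8779 and z_{0.9} = 1.282.
Eliminate σ: μ = (z₂·x₁ − z₁·x₂)/(z₂ − z₁) = (1.282·0.15 − (-0.8779)·0.62)/2.159 = 0.341.
Then σ = (x₂ − x₁)/(z₂ − z₁) = (0.62 − 0.15)/2.159 = 0.218.

μ = 0.341, σ = 0.218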